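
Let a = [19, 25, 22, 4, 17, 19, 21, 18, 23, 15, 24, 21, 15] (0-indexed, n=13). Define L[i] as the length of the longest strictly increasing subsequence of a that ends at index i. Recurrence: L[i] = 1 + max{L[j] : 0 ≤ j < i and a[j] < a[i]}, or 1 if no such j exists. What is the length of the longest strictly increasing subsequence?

6

   i    0    1    2    3    4    5    6    7    8    9   10   11   12
a[i]   19   25   22    4   17   19   21   18   23   15   24   21   15
L[i]    1    2    2    1    2    3    4    3    5    2    6    4    2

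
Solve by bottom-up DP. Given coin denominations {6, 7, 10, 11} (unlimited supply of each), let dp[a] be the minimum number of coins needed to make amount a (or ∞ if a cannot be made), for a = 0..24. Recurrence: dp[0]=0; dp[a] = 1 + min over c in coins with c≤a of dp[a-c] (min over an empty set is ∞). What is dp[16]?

 a  0  1  2  3  4  5  6  7  8  9 10 11 12 13 14 15 16 17 18 19 20 21 22 23 24
dp  0  -  -  -  -  -  1  1  -  -  1  1  2  2  2  -  2  2  2  3  2  2  2  3  3
(- denotes ∞ / unreachable)

2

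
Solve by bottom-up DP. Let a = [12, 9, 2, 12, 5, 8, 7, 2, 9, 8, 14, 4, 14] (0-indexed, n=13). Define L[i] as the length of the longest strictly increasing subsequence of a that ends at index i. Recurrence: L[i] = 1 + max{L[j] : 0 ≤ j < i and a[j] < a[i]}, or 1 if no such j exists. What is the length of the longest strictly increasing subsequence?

   i    0    1    2    3    4    5    6    7    8    9   10   11   12
a[i]   12    9    2   12    5    8    7    2    9    8   14    4   14
L[i]    1    1    1    2    2    3    3    1    4    4    5    2    5

5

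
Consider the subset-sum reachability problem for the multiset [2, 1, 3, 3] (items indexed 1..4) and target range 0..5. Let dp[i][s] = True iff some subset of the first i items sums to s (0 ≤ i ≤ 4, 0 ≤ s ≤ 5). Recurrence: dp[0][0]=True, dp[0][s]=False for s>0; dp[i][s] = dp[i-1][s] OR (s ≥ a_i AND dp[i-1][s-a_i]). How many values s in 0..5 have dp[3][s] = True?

i\s   0   1   2   3   4   5
  0   T   F   F   F   F   F
  1   T   F   T   F   F   F
  2   T   T   T   T   F   F
  3   T   T   T   T   T   T
  4   T   T   T   T   T   T

6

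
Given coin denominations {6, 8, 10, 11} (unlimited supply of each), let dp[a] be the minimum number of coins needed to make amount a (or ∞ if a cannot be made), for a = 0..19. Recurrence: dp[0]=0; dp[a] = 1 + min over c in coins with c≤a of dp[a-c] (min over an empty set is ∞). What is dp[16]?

2

 a  0  1  2  3  4  5  6  7  8  9 10 11 12 13 14 15 16 17 18 19
dp  0  -  -  -  -  -  1  -  1  -  1  1  2  -  2  -  2  2  2  2
(- denotes ∞ / unreachable)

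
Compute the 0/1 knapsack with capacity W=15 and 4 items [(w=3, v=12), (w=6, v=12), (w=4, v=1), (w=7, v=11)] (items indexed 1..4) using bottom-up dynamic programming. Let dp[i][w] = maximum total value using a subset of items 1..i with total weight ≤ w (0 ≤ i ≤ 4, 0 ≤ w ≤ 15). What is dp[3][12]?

i\w   0   1   2   3   4   5   6   7   8   9  10  11  12  13  14  15
  0   0   0   0   0   0   0   0   0   0   0   0   0   0   0   0   0
  1   0   0   0  12  12  12  12  12  12  12  12  12  12  12  12  12
  2   0   0   0  12  12  12  12  12  12  24  24  24  24  24  24  24
  3   0   0   0  12  12  12  12  13  13  24  24  24  24  25  25  25
  4   0   0   0  12  12  12  12  13  13  24  24  24  24  25  25  25

24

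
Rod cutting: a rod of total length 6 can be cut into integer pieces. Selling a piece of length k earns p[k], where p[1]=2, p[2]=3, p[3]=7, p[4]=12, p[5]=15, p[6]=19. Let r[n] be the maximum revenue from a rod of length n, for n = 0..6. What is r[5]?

   n    0    1    2    3    4    5    6
r[n]    0    2    4    7   12   15   19

15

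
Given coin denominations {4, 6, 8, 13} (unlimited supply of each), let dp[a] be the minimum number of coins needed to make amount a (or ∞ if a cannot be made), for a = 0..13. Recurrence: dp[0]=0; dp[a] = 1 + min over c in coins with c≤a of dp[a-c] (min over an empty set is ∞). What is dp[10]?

2

 a  0  1  2  3  4  5  6  7  8  9 10 11 12 13
dp  0  -  -  -  1  -  1  -  1  -  2  -  2  1
(- denotes ∞ / unreachable)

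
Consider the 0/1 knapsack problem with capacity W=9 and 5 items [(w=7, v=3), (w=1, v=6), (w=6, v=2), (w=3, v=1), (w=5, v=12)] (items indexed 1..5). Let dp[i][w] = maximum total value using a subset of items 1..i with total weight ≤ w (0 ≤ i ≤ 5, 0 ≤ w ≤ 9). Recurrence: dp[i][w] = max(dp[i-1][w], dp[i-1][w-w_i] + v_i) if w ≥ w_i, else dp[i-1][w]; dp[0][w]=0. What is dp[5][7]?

i\w   0   1   2   3   4   5   6   7   8   9
  0   0   0   0   0   0   0   0   0   0   0
  1   0   0   0   0   0   0   0   3   3   3
  2   0   6   6   6   6   6   6   6   9   9
  3   0   6   6   6   6   6   6   8   9   9
  4   0   6   6   6   7   7   7   8   9   9
  5   0   6   6   6   7  12  18  18  18  19

18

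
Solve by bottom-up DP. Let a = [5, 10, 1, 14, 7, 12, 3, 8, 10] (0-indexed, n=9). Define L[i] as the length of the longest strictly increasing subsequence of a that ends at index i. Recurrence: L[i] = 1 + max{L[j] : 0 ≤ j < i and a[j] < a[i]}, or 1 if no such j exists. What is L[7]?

   i    0    1    2    3    4    5    6    7    8
a[i]    5   10    1   14    7   12    3    8   10
L[i]    1    2    1    3    2    3    2    3    4

3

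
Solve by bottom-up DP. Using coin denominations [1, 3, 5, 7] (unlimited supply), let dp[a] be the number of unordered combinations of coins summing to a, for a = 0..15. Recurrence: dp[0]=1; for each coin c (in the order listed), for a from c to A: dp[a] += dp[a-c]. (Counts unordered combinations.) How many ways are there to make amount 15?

after  coin     0     1     2     3     4     5     6     7     8     9    10    11    12    13    14    15
          1     1     1     1     1     1     1     1     1     1     1     1     1     1     1     1     1
          3     1     1     1     2     2     2     3     3     3     4     4     4     5     5     5     6
          5     1     1     1     2     2     3     4     4     5     6     7     8     9    10    11    13
          7     1     1     1     2     2     3     4     5     6     7     9    10    12    14    16    19

19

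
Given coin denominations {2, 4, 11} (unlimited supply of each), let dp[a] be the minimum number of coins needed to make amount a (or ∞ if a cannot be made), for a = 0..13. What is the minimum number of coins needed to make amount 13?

2

 a  0  1  2  3  4  5  6  7  8  9 10 11 12 13
dp  0  -  1  -  1  -  2  -  2  -  3  1  3  2
(- denotes ∞ / unreachable)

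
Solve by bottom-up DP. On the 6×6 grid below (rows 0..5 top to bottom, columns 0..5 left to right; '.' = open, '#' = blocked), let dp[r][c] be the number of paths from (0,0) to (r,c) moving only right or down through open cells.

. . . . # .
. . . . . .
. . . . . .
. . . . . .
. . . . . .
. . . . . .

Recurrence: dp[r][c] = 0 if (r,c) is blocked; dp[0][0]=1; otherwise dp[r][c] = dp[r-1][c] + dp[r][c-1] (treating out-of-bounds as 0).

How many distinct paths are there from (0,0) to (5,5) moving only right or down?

r\c   0   1   2   3   4   5
  0   1   1   1   1   0   0
  1   1   2   3   4   4   4
  2   1   3   6  10  14  18
  3   1   4  10  20  34  52
  4   1   5  15  35  69 121
  5   1   6  21  56 125 246

246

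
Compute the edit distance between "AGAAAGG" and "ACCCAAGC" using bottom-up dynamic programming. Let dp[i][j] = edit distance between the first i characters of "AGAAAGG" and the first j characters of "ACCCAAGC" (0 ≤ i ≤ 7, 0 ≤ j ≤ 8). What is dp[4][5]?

   ''  A  C  C  C  A  A  G  C
''  0  1  2  3  4  5  6  7  8
 A  1  0  1  2  3  4  5  6  7
 G  2  1  1  2  3  4  5  5  6
 A  3  2  2  2  3  3  4  5  6
 A  4  3  3  3  3  3  3  4  5
 A  5  4  4  4  4  3  3  4  5
 G  6  5  5  5  5  4  4  3  4
 G  7  6  6  6  6  5  5  4  4

3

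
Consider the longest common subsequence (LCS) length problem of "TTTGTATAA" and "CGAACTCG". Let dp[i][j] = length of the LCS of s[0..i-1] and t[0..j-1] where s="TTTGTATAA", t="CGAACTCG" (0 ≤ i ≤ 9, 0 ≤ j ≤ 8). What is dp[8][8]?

   ''  C  G  A  A  C  T  C  G
''  0  0  0  0  0  0  0  0  0
 T  0  0  0  0  0  0  1  1  1
 T  0  0  0  0  0  0  1  1  1
 T  0  0  0  0  0  0  1  1  1
 G  0  0  1  1  1  1  1  1  2
 T  0  0  1  1  1  1  2  2  2
 A  0  0  1  2  2  2  2  2  2
 T  0  0  1  2  2  2  3  3  3
 A  0  0  1  2  3  3  3  3  3
 A  0  0  1  2  3  3  3  3  3

3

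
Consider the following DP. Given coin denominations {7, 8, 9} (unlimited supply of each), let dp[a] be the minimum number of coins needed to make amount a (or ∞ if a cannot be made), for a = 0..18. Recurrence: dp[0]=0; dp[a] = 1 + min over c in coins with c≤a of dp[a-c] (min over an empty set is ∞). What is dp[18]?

2

 a  0  1  2  3  4  5  6  7  8  9 10 11 12 13 14 15 16 17 18
dp  0  -  -  -  -  -  -  1  1  1  -  -  -  -  2  2  2  2  2
(- denotes ∞ / unreachable)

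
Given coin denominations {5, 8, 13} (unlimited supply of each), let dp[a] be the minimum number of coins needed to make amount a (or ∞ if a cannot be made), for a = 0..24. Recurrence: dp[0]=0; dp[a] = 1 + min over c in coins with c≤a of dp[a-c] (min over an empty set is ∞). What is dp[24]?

 a  0  1  2  3  4  5  6  7  8  9 10 11 12 13 14 15 16 17 18 19 20 21 22 23 24
dp  0  -  -  -  -  1  -  -  1  -  2  -  -  1  -  3  2  -  2  -  4  2  -  3  3
(- denotes ∞ / unreachable)

3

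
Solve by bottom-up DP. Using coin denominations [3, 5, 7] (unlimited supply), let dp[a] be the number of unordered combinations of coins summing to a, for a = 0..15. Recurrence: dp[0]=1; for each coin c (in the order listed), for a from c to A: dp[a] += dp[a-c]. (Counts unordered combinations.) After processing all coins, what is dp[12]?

after  coin     0     1     2     3     4     5     6     7     8     9    10    11    12    13    14    15
          3     1     0     0     1     0     0     1     0     0     1     0     0     1     0     0     1
          5     1     0     0     1     0     1     1     0     1     1     1     1     1     1     1     2
          7     1     0     0     1     0     1     1     1     1     1     2     1     2     2     2     3

2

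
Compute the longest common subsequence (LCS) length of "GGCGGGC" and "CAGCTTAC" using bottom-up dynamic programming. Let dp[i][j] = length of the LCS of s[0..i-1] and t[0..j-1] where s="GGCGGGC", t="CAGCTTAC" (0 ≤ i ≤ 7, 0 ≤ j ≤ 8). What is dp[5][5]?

   ''  C  A  G  C  T  T  A  C
''  0  0  0  0  0  0  0  0  0
 G  0  0  0  1  1  1  1  1  1
 G  0  0  0  1  1  1  1  1  1
 C  0  1  1  1  2  2  2  2  2
 G  0  1  1  2  2  2  2  2  2
 G  0  1  1  2  2  2  2  2  2
 G  0  1  1  2  2  2  2  2  2
 C  0  1  1  2  3  3  3  3  3

2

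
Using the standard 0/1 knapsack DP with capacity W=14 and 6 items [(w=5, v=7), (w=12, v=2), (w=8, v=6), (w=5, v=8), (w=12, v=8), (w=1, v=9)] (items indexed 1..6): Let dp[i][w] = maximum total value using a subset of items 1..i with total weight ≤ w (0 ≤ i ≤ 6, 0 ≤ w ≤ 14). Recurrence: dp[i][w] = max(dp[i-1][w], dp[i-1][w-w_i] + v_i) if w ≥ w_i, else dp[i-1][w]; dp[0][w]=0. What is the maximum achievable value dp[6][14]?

i\w   0   1   2   3   4   5   6   7   8   9  10  11  12  13  14
  0   0   0   0   0   0   0   0   0   0   0   0   0   0   0   0
  1   0   0   0   0   0   7   7   7   7   7   7   7   7   7   7
  2   0   0   0   0   0   7   7   7   7   7   7   7   7   7   7
  3   0   0   0   0   0   7   7   7   7   7   7   7   7  13  13
  4   0   0   0   0   0   8   8   8   8   8  15  15  15  15  15
  5   0   0   0   0   0   8   8   8   8   8  15  15  15  15  15
  6   0   9   9   9   9   9  17  17  17  17  17  24  24  24  24

24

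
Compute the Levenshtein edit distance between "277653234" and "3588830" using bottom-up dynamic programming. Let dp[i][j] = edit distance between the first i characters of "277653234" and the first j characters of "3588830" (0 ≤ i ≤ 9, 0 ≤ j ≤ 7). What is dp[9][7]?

   ''  3  5  8  8  8  3  0
''  0  1  2  3  4  5  6  7
 2  1  1  2  3  4  5  6  7
 7  2  2  2  3  4  5  6  7
 7  3  3  3  3  4  5  6  7
 6  4  4  4  4  4  5  6  7
 5  5  5  4  5  5  5  6  7
 3  6  5  5  5  6  6  5  6
 2  7  6  6  6  6  7  6  6
 3  8  7  7  7  7  7  7  7
 4  9  8  8  8  8  8  8  8

8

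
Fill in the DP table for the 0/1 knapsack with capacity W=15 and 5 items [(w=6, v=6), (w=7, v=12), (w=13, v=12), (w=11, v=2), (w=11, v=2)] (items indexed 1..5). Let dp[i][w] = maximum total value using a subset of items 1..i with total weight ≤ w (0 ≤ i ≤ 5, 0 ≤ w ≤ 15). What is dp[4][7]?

i\w   0   1   2   3   4   5   6   7   8   9  10  11  12  13  14  15
  0   0   0   0   0   0   0   0   0   0   0   0   0   0   0   0   0
  1   0   0   0   0   0   0   6   6   6   6   6   6   6   6   6   6
  2   0   0   0   0   0   0   6  12  12  12  12  12  12  18  18  18
  3   0   0   0   0   0   0   6  12  12  12  12  12  12  18  18  18
  4   0   0   0   0   0   0   6  12  12  12  12  12  12  18  18  18
  5   0   0   0   0   0   0   6  12  12  12  12  12  12  18  18  18

12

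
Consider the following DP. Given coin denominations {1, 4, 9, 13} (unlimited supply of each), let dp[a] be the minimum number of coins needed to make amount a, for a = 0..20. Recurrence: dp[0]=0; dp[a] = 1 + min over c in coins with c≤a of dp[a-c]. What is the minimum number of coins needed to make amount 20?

4

 a  0  1  2  3  4  5  6  7  8  9 10 11 12 13 14 15 16 17 18 19 20
dp  0  1  2  3  1  2  3  4  2  1  2  3  3  1  2  3  4  2  2  3  4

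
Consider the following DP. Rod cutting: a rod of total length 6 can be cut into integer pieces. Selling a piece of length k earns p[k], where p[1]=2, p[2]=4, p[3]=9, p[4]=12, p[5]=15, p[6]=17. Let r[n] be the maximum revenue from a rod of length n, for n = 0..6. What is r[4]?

   n    0    1    2    3    4    5    6
r[n]    0    2    4    9   12   15   18

12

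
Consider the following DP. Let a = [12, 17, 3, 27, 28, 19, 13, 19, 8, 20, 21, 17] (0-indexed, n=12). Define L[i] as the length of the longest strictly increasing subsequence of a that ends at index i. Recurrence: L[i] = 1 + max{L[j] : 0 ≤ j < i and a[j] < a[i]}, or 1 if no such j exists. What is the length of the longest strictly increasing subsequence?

   i    0    1    2    3    4    5    6    7    8    9   10   11
a[i]   12   17    3   27   28   19   13   19    8   20   21   17
L[i]    1    2    1    3    4    3    2    3    2    4    5    3

5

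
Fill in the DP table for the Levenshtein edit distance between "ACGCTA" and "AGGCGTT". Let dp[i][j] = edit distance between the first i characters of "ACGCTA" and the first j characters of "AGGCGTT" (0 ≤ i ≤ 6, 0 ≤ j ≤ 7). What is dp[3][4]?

2

   ''  A  G  G  C  G  T  T
''  0  1  2  3  4  5  6  7
 A  1  0  1  2  3  4  5  6
 C  2  1  1  2  2  3  4  5
 G  3  2  1  1  2  2  3  4
 C  4  3  2  2  1  2  3  4
 T  5  4  3  3  2  2  2  3
 A  6  5  4  4  3  3  3  3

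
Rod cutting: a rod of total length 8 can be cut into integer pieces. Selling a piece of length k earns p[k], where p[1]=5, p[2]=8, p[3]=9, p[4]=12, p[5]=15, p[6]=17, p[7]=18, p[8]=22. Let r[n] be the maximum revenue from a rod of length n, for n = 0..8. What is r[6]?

   n    0    1    2    3    4    5    6    7    8
r[n]    0    5   10   15   20   25   30   35   40

30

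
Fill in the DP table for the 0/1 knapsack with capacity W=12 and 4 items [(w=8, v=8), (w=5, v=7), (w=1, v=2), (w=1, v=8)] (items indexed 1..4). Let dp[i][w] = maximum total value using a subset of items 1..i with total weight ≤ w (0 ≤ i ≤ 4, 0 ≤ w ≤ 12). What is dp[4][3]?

i\w   0   1   2   3   4   5   6   7   8   9  10  11  12
  0   0   0   0   0   0   0   0   0   0   0   0   0   0
  1   0   0   0   0   0   0   0   0   8   8   8   8   8
  2   0   0   0   0   0   7   7   7   8   8   8   8   8
  3   0   2   2   2   2   7   9   9   9  10  10  10  10
  4   0   8  10  10  10  10  15  17  17  17  18  18  18

10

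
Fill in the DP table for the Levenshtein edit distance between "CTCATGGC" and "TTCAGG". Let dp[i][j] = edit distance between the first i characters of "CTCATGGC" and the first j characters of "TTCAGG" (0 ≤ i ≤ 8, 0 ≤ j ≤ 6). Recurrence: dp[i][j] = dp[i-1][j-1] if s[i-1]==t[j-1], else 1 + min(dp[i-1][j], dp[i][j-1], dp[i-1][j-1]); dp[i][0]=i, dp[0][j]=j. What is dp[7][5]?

   ''  T  T  C  A  G  G
''  0  1  2  3  4  5  6
 C  1  1  2  2  3  4  5
 T  2  1  1  2  3  4  5
 C  3  2  2  1  2  3  4
 A  4  3  3  2  1  2  3
 T  5  4  3  3  2  2  3
 G  6  5  4  4  3  2  2
 G  7  6  5  5  4  3  2
 C  8  7  6  5  5  4  3

3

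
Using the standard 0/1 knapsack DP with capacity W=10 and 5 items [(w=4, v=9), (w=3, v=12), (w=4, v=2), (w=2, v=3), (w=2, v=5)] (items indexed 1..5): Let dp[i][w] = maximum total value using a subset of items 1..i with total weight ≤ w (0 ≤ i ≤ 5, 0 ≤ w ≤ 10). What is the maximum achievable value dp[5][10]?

26

i\w   0   1   2   3   4   5   6   7   8   9  10
  0   0   0   0   0   0   0   0   0   0   0   0
  1   0   0   0   0   9   9   9   9   9   9   9
  2   0   0   0  12  12  12  12  21  21  21  21
  3   0   0   0  12  12  12  12  21  21  21  21
  4   0   0   3  12  12  15  15  21  21  24  24
  5   0   0   5  12  12  17  17  21  21  26  26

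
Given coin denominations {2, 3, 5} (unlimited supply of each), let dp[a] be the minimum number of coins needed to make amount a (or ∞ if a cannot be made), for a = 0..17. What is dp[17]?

 a  0  1  2  3  4  5  6  7  8  9 10 11 12 13 14 15 16 17
dp  0  -  1  1  2  1  2  2  2  3  2  3  3  3  4  3  4  4
(- denotes ∞ / unreachable)

4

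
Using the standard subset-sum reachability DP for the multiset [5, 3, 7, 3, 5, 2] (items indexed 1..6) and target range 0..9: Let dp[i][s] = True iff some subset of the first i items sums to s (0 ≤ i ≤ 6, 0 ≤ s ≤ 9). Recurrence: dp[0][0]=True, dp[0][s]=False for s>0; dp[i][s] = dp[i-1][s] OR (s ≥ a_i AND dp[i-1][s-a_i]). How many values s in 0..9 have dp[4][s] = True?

i\s   0   1   2   3   4   5   6   7   8   9
  0   T   F   F   F   F   F   F   F   F   F
  1   T   F   F   F   F   T   F   F   F   F
  2   T   F   F   T   F   T   F   F   T   F
  3   T   F   F   T   F   T   F   T   T   F
  4   T   F   F   T   F   T   T   T   T   F
  5   T   F   F   T   F   T   T   T   T   F
  6   T   F   T   T   F   T   T   T   T   T

6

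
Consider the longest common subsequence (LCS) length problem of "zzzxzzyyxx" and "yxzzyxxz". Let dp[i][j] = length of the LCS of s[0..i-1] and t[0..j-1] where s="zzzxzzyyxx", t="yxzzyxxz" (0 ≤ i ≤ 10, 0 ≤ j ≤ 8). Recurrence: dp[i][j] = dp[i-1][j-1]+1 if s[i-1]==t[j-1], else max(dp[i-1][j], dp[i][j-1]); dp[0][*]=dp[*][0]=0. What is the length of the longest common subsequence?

6

   ''  y  x  z  z  y  x  x  z
''  0  0  0  0  0  0  0  0  0
 z  0  0  0  1  1  1  1  1  1
 z  0  0  0  1  2  2  2  2  2
 z  0  0  0  1  2  2  2  2  3
 x  0  0  1  1  2  2  3  3  3
 z  0  0  1  2  2  2  3  3  4
 z  0  0  1  2  3  3  3  3  4
 y  0  1  1  2  3  4  4  4  4
 y  0  1  1  2  3  4  4  4  4
 x  0  1  2  2  3  4  5  5  5
 x  0  1  2  2  3  4  5  6  6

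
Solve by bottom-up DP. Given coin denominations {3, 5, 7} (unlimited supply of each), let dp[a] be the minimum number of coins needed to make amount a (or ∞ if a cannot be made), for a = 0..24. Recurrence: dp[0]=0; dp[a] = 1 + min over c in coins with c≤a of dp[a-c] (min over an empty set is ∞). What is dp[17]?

3

 a  0  1  2  3  4  5  6  7  8  9 10 11 12 13 14 15 16 17 18 19 20 21 22 23 24
dp  0  -  -  1  -  1  2  1  2  3  2  3  2  3  2  3  4  3  4  3  4  3  4  5  4
(- denotes ∞ / unreachable)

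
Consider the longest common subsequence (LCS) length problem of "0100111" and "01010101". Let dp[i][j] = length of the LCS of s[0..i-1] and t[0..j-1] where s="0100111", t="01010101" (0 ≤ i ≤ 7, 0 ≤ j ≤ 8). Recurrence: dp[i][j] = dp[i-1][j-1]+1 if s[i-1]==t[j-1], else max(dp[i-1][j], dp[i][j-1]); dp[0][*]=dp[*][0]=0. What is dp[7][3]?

3

   ''  0  1  0  1  0  1  0  1
''  0  0  0  0  0  0  0  0  0
 0  0  1  1  1  1  1  1  1  1
 1  0  1  2  2  2  2  2  2  2
 0  0  1  2  3  3  3  3  3  3
 0  0  1  2  3  3  4  4  4  4
 1  0  1  2  3  4  4  5  5  5
 1  0  1  2  3  4  4  5  5  6
 1  0  1  2  3  4  4  5  5  6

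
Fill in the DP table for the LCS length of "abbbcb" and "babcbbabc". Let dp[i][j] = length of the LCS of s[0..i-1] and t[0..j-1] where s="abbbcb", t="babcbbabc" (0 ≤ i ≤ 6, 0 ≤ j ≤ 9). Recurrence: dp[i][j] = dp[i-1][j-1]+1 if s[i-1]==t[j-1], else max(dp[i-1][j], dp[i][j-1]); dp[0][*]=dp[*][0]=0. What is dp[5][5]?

3

   ''  b  a  b  c  b  b  a  b  c
''  0  0  0  0  0  0  0  0  0  0
 a  0  0  1  1  1  1  1  1  1  1
 b  0  1  1  2  2  2  2  2  2  2
 b  0  1  1  2  2  3  3  3  3  3
 b  0  1  1  2  2  3  4  4  4  4
 c  0  1  1  2  3  3  4  4  4  5
 b  0  1  1  2  3  4  4  4  5  5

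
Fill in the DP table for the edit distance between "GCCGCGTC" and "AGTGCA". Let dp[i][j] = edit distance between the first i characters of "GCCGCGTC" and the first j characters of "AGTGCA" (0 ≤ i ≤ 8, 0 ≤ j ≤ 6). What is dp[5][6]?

   ''  A  G  T  G  C  A
''  0  1  2  3  4  5  6
 G  1  1  1  2  3  4  5
 C  2  2  2  2  3  3  4
 C  3  3  3  3  3  3  4
 G  4  4  3  4  3  4  4
 C  5  5  4  4  4  3  4
 G  6  6  5  5  4  4  4
 T  7  7  6  5  5  5  5
 C  8  8  7  6  6  5  6

4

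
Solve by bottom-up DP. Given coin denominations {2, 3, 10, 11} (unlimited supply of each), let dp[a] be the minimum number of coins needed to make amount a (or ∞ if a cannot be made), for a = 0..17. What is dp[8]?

3

 a  0  1  2  3  4  5  6  7  8  9 10 11 12 13 14 15 16 17
dp  0  -  1  1  2  2  2  3  3  3  1  1  2  2  2  3  3  3
(- denotes ∞ / unreachable)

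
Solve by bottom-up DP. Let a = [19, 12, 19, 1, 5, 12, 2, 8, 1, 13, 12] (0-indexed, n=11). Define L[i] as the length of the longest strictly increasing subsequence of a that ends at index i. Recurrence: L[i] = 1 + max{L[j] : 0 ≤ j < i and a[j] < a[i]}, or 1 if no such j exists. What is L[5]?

3

   i    0    1    2    3    4    5    6    7    8    9   10
a[i]   19   12   19    1    5   12    2    8    1   13   12
L[i]    1    1    2    1    2    3    2    3    1    4    4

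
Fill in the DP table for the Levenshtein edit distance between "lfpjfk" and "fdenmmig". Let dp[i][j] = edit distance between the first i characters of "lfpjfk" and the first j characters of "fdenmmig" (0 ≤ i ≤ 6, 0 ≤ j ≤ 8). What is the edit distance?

8

   ''  f  d  e  n  m  m  i  g
''  0  1  2  3  4  5  6  7  8
 l  1  1  2  3  4  5  6  7  8
 f  2  1  2  3  4  5  6  7  8
 p  3  2  2  3  4  5  6  7  8
 j  4  3  3  3  4  5  6  7  8
 f  5  4  4  4  4  5  6  7  8
 k  6  5  5  5  5  5  6  7  8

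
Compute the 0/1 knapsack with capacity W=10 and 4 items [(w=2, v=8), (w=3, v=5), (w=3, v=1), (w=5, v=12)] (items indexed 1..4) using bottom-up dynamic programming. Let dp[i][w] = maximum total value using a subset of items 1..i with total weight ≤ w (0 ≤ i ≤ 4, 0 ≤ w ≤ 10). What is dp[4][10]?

i\w   0   1   2   3   4   5   6   7   8   9  10
  0   0   0   0   0   0   0   0   0   0   0   0
  1   0   0   8   8   8   8   8   8   8   8   8
  2   0   0   8   8   8  13  13  13  13  13  13
  3   0   0   8   8   8  13  13  13  14  14  14
  4   0   0   8   8   8  13  13  20  20  20  25

25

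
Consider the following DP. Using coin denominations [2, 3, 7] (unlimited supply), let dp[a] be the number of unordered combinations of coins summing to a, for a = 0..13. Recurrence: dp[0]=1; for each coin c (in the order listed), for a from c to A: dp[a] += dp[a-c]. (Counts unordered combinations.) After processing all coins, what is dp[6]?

2

after  coin     0     1     2     3     4     5     6     7     8     9    10    11    12    13
          2     1     0     1     0     1     0     1     0     1     0     1     0     1     0
          3     1     0     1     1     1     1     2     1     2     2     2     2     3     2
          7     1     0     1     1     1     1     2     2     2     3     3     3     4     4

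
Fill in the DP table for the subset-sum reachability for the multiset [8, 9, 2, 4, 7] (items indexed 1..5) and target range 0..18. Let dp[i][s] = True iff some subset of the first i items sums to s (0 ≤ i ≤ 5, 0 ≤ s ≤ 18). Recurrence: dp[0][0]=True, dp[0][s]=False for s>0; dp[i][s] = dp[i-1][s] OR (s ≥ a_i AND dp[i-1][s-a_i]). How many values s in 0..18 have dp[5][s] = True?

i\s   0   1   2   3   4   5   6   7   8   9  10  11  12  13  14  15  16  17  18
  0   T   F   F   F   F   F   F   F   F   F   F   F   F   F   F   F   F   F   F
  1   T   F   F   F   F   F   F   F   T   F   F   F   F   F   F   F   F   F   F
  2   T   F   F   F   F   F   F   F   T   T   F   F   F   F   F   F   F   T   F
  3   T   F   T   F   F   F   F   F   T   T   T   T   F   F   F   F   F   T   F
  4   T   F   T   F   T   F   T   F   T   T   T   T   T   T   T   T   F   T   F
  5   T   F   T   F   T   F   T   T   T   T   T   T   T   T   T   T   T   T   T

16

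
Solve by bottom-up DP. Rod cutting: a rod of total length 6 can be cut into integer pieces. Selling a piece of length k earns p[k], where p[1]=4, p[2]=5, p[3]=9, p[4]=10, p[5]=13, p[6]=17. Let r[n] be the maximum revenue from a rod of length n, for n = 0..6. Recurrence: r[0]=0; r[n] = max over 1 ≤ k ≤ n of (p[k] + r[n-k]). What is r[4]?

   n    0    1    2    3    4    5    6
r[n]    0    4    8   12   16   20   24

16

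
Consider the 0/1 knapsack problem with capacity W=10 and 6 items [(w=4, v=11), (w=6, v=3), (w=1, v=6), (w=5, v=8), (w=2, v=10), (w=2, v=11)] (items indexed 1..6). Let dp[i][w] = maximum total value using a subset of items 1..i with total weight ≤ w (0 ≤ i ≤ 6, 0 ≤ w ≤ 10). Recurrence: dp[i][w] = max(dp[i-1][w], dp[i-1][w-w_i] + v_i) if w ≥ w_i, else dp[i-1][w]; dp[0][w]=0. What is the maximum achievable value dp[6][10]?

38

i\w   0   1   2   3   4   5   6   7   8   9  10
  0   0   0   0   0   0   0   0   0   0   0   0
  1   0   0   0   0  11  11  11  11  11  11  11
  2   0   0   0   0  11  11  11  11  11  11  14
  3   0   6   6   6  11  17  17  17  17  17  17
  4   0   6   6   6  11  17  17  17  17  19  25
  5   0   6  10  16  16  17  21  27  27  27  27
  6   0   6  11  17  21  27  27  28  32  38  38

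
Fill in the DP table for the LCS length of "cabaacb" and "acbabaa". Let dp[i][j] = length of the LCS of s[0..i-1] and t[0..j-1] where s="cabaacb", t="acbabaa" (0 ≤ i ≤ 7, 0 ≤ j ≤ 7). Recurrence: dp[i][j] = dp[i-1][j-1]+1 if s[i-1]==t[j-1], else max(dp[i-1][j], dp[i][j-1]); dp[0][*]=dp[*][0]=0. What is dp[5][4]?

3

   ''  a  c  b  a  b  a  a
''  0  0  0  0  0  0  0  0
 c  0  0  1  1  1  1  1  1
 a  0  1  1  1  2  2  2  2
 b  0  1  1  2  2  3  3  3
 a  0  1  1  2  3  3  4  4
 a  0  1  1  2  3  3  4  5
 c  0  1  2  2  3  3  4  5
 b  0  1  2  3  3  4  4  5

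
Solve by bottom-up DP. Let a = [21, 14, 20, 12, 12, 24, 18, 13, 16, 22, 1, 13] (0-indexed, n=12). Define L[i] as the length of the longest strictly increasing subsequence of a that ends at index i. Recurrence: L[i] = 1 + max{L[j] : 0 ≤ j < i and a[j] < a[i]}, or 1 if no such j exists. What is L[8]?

   i    0    1    2    3    4    5    6    7    8    9   10   11
a[i]   21   14   20   12   12   24   18   13   16   22    1   13
L[i]    1    1    2    1    1    3    2    2    3    4    1    2

3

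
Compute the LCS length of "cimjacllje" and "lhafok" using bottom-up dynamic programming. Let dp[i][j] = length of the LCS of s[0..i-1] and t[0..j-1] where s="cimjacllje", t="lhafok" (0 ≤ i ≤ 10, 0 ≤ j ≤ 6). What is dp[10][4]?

   ''  l  h  a  f  o  k
''  0  0  0  0  0  0  0
 c  0  0  0  0  0  0  0
 i  0  0  0  0  0  0  0
 m  0  0  0  0  0  0  0
 j  0  0  0  0  0  0  0
 a  0  0  0  1  1  1  1
 c  0  0  0  1  1  1  1
 l  0  1  1  1  1  1  1
 l  0  1  1  1  1  1  1
 j  0  1  1  1  1  1  1
 e  0  1  1  1  1  1  1

1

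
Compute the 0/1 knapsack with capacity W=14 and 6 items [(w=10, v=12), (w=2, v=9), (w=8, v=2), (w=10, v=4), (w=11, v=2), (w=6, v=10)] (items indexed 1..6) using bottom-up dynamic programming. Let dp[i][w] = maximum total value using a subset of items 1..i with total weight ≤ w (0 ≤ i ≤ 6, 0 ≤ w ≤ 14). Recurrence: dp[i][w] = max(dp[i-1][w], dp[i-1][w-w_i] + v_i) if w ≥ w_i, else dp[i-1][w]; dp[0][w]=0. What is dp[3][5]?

9

i\w   0   1   2   3   4   5   6   7   8   9  10  11  12  13  14
  0   0   0   0   0   0   0   0   0   0   0   0   0   0   0   0
  1   0   0   0   0   0   0   0   0   0   0  12  12  12  12  12
  2   0   0   9   9   9   9   9   9   9   9  12  12  21  21  21
  3   0   0   9   9   9   9   9   9   9   9  12  12  21  21  21
  4   0   0   9   9   9   9   9   9   9   9  12  12  21  21  21
  5   0   0   9   9   9   9   9   9   9   9  12  12  21  21  21
  6   0   0   9   9   9   9  10  10  19  19  19  19  21  21  21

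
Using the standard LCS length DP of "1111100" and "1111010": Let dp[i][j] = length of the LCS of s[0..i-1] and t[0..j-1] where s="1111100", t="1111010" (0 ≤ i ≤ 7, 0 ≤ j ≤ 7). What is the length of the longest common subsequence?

   ''  1  1  1  1  0  1  0
''  0  0  0  0  0  0  0  0
 1  0  1  1  1  1  1  1  1
 1  0  1  2  2  2  2  2  2
 1  0  1  2  3  3  3  3  3
 1  0  1  2  3  4  4  4  4
 1  0  1  2  3  4  4  5  5
 0  0  1  2  3  4  5  5  6
 0  0  1  2  3  4  5  5  6

6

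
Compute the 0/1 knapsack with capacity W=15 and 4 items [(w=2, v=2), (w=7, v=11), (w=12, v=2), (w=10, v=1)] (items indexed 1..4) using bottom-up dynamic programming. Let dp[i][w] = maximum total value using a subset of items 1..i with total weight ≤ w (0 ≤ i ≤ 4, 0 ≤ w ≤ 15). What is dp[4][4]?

i\w   0   1   2   3   4   5   6   7   8   9  10  11  12  13  14  15
  0   0   0   0   0   0   0   0   0   0   0   0   0   0   0   0   0
  1   0   0   2   2   2   2   2   2   2   2   2   2   2   2   2   2
  2   0   0   2   2   2   2   2  11  11  13  13  13  13  13  13  13
  3   0   0   2   2   2   2   2  11  11  13  13  13  13  13  13  13
  4   0   0   2   2   2   2   2  11  11  13  13  13  13  13  13  13

2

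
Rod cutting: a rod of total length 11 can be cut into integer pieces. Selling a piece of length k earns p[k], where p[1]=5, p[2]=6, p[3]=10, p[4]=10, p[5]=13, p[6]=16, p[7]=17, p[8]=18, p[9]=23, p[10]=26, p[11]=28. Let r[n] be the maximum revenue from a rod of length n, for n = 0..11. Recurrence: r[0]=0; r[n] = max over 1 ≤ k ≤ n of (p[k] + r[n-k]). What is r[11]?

55

   n    0    1    2    3    4    5    6    7    8    9   10   11
r[n]    0    5   10   15   20   25   30   35   40   45   50   55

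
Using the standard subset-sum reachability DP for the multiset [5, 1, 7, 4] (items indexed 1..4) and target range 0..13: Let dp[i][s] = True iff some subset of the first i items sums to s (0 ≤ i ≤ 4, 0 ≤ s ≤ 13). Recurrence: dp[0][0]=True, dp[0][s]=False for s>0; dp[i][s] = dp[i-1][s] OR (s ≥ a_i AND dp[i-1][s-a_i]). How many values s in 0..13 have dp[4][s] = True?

i\s   0   1   2   3   4   5   6   7   8   9  10  11  12  13
  0   T   F   F   F   F   F   F   F   F   F   F   F   F   F
  1   T   F   F   F   F   T   F   F   F   F   F   F   F   F
  2   T   T   F   F   F   T   T   F   F   F   F   F   F   F
  3   T   T   F   F   F   T   T   T   T   F   F   F   T   T
  4   T   T   F   F   T   T   T   T   T   T   T   T   T   T

12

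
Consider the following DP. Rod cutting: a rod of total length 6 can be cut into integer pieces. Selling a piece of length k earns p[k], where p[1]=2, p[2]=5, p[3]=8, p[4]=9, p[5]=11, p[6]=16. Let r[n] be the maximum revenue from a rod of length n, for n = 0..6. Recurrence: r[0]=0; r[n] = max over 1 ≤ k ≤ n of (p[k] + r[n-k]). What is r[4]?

   n    0    1    2    3    4    5    6
r[n]    0    2    5    8   10   13   16

10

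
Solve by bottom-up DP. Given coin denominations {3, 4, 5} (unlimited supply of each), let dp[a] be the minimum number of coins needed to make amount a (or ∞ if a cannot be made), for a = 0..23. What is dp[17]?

4

 a  0  1  2  3  4  5  6  7  8  9 10 11 12 13 14 15 16 17 18 19 20 21 22 23
dp  0  -  -  1  1  1  2  2  2  2  2  3  3  3  3  3  4  4  4  4  4  5  5  5
(- denotes ∞ / unreachable)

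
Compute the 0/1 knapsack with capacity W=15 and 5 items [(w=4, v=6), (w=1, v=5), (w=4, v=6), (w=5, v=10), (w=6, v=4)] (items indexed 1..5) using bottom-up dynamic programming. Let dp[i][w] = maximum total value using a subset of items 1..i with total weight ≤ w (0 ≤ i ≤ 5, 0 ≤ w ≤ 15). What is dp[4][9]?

17

i\w   0   1   2   3   4   5   6   7   8   9  10  11  12  13  14  15
  0   0   0   0   0   0   0   0   0   0   0   0   0   0   0   0   0
  1   0   0   0   0   6   6   6   6   6   6   6   6   6   6   6   6
  2   0   5   5   5   6  11  11  11  11  11  11  11  11  11  11  11
  3   0   5   5   5   6  11  11  11  12  17  17  17  17  17  17  17
  4   0   5   5   5   6  11  15  15  15  17  21  21  21  22  27  27
  5   0   5   5   5   6  11  15  15  15  17  21  21  21  22  27  27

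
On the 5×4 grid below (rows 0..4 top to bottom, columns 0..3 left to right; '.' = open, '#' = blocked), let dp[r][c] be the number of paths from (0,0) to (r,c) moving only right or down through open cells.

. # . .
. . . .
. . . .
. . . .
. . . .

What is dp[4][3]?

20

r\c   0   1   2   3
  0   1   0   0   0
  1   1   1   1   1
  2   1   2   3   4
  3   1   3   6  10
  4   1   4  10  20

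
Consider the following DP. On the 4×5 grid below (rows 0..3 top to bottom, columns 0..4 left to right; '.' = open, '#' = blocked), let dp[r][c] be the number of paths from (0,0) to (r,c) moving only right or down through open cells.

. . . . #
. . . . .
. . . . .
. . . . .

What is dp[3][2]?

10

r\c   0   1   2   3   4
  0   1   1   1   1   0
  1   1   2   3   4   4
  2   1   3   6  10  14
  3   1   4  10  20  34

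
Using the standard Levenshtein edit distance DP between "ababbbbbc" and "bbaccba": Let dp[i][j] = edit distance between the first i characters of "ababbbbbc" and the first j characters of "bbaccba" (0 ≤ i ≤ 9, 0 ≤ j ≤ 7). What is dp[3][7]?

   ''  b  b  a  c  c  b  a
''  0  1  2  3  4  5  6  7
 a  1  1  2  2  3  4  5  6
 b  2  1  1  2  3  4  4  5
 a  3  2  2  1  2  3  4  4
 b  4  3  2  2  2  3  3  4
 b  5  4  3  3  3  3  3  4
 b  6  5  4  4  4  4  3  4
 b  7  6  5  5  5  5  4  4
 b  8  7  6  6  6  6  5  5
 c  9  8  7  7  6  6  6  6

4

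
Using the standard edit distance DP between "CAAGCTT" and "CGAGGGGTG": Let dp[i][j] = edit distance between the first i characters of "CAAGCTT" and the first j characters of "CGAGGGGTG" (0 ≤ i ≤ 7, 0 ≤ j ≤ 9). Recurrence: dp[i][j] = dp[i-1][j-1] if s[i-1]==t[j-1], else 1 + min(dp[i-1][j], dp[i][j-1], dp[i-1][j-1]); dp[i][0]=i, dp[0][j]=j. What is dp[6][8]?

   ''  C  G  A  G  G  G  G  T  G
''  0  1  2  3  4  5  6  7  8  9
 C  1  0  1  2  3  4  5  6  7  8
 A  2  1  1  1  2  3  4  5  6  7
 A  3  2  2  1  2  3  4  5  6  7
 G  4  3  2  2  1  2  3  4  5  6
 C  5  4  3  3  2  2  3  4  5  6
 T  6  5  4  4  3  3  3  4  4  5
 T  7  6  5  5  4  4  4  4  4  5

4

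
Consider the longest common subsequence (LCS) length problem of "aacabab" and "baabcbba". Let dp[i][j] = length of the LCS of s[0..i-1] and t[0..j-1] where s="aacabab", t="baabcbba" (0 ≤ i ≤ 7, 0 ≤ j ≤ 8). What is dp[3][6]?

3

   ''  b  a  a  b  c  b  b  a
''  0  0  0  0  0  0  0  0  0
 a  0  0  1  1  1  1  1  1  1
 a  0  0  1  2  2  2  2  2  2
 c  0  0  1  2  2  3  3  3  3
 a  0  0  1  2  2  3  3  3  4
 b  0  1  1  2  3  3  4  4  4
 a  0  1  2  2  3  3  4  4  5
 b  0  1  2  2  3  3  4  5  5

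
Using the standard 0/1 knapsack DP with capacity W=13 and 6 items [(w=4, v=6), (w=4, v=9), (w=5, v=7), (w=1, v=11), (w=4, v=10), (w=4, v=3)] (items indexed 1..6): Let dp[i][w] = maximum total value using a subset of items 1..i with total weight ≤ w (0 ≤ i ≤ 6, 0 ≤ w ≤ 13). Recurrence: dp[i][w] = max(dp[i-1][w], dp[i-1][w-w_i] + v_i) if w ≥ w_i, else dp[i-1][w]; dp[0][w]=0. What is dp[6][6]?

21

i\w   0   1   2   3   4   5   6   7   8   9  10  11  12  13
  0   0   0   0   0   0   0   0   0   0   0   0   0   0   0
  1   0   0   0   0   6   6   6   6   6   6   6   6   6   6
  2   0   0   0   0   9   9   9   9  15  15  15  15  15  15
  3   0   0   0   0   9   9   9   9  15  16  16  16  16  22
  4   0  11  11  11  11  20  20  20  20  26  27  27  27  27
  5   0  11  11  11  11  21  21  21  21  30  30  30  30  36
  6   0  11  11  11  11  21  21  21  21  30  30  30  30  36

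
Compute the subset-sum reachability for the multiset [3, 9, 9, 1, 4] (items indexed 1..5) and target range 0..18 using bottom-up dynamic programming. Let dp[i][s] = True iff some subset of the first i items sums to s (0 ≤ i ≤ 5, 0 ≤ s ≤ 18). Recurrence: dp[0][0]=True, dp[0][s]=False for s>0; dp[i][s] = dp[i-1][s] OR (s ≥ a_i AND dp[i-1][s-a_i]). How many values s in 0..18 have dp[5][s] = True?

15

i\s   0   1   2   3   4   5   6   7   8   9  10  11  12  13  14  15  16  17  18
  0   T   F   F   F   F   F   F   F   F   F   F   F   F   F   F   F   F   F   F
  1   T   F   F   T   F   F   F   F   F   F   F   F   F   F   F   F   F   F   F
  2   T   F   F   T   F   F   F   F   F   T   F   F   T   F   F   F   F   F   F
  3   T   F   F   T   F   F   F   F   F   T   F   F   T   F   F   F   F   F   T
  4   T   T   F   T   T   F   F   F   F   T   T   F   T   T   F   F   F   F   T
  5   T   T   F   T   T   T   F   T   T   T   T   F   T   T   T   F   T   T   T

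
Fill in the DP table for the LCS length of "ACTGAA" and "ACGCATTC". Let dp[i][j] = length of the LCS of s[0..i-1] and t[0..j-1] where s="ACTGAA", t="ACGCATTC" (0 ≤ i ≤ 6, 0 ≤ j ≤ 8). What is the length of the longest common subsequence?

   ''  A  C  G  C  A  T  T  C
''  0  0  0  0  0  0  0  0  0
 A  0  1  1  1  1  1  1  1  1
 C  0  1  2  2  2  2  2  2  2
 T  0  1  2  2  2  2  3  3  3
 G  0  1  2  3  3  3  3  3  3
 A  0  1  2  3  3  4  4  4  4
 A  0  1  2  3  3  4  4  4  4

4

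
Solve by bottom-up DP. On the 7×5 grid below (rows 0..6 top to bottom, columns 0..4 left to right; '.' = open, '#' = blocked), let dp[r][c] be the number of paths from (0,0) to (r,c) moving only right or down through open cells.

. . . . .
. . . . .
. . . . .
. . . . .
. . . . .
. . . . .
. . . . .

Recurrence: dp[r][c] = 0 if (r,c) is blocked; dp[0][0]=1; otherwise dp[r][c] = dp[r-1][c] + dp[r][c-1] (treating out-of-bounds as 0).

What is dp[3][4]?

r\c   0   1   2   3   4
  0   1   1   1   1   1
  1   1   2   3   4   5
  2   1   3   6  10  15
  3   1   4  10  20  35
  4   1   5  15  35  70
  5   1   6  21  56 126
  6   1   7  28  84 210

35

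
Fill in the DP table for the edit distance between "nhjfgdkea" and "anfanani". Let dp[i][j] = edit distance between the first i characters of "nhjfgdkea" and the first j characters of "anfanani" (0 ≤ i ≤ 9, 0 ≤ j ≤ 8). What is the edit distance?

8

   ''  a  n  f  a  n  a  n  i
''  0  1  2  3  4  5  6  7  8
 n  1  1  1  2  3  4  5  6  7
 h  2  2  2  2  3  4  5  6  7
 j  3  3  3  3  3  4  5  6  7
 f  4  4  4  3  4  4  5  6  7
 g  5  5  5  4  4  5  5  6  7
 d  6  6  6  5  5  5  6  6  7
 k  7  7  7  6  6  6  6  7  7
 e  8  8  8  7  7  7  7  7  8
 a  9  8  9  8  7  8  7  8  8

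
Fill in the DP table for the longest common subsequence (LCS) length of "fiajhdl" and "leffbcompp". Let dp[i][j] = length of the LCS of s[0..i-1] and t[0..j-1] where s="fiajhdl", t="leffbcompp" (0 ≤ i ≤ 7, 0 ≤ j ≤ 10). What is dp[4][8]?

1

   ''  l  e  f  f  b  c  o  m  p  p
''  0  0  0  0  0  0  0  0  0  0  0
 f  0  0  0  1  1  1  1  1  1  1  1
 i  0  0  0  1  1  1  1  1  1  1  1
 a  0  0  0  1  1  1  1  1  1  1  1
 j  0  0  0  1  1  1  1  1  1  1  1
 h  0  0  0  1  1  1  1  1  1  1  1
 d  0  0  0  1  1  1  1  1  1  1  1
 l  0  1  1  1  1  1  1  1  1  1  1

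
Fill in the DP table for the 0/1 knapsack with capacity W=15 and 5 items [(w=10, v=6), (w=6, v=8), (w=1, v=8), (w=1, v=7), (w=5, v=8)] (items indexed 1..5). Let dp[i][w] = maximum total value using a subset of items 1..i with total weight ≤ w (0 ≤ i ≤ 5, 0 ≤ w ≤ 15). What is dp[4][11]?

i\w   0   1   2   3   4   5   6   7   8   9  10  11  12  13  14  15
  0   0   0   0   0   0   0   0   0   0   0   0   0   0   0   0   0
  1   0   0   0   0   0   0   0   0   0   0   6   6   6   6   6   6
  2   0   0   0   0   0   0   8   8   8   8   8   8   8   8   8   8
  3   0   8   8   8   8   8   8  16  16  16  16  16  16  16  16  16
  4   0   8  15  15  15  15  15  16  23  23  23  23  23  23  23  23
  5   0   8  15  15  15  15  16  23  23  23  23  23  24  31  31  31

23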